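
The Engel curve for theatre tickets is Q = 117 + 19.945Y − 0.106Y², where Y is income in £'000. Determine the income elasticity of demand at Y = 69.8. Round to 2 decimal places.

At Y = 69.8: Q = 992.7248.
dQ/dY = 19.945 − 0.212Y = 5.14740.
η = (dQ/dY)·(Y/Q) = 5.14740 × (69.8/992.7248) = 0.36.

0.36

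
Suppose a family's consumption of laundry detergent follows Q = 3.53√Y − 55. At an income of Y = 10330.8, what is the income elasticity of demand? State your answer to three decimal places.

0.591

At Y = 10330.8: Q = 303.791.
dQ/dY = 3.53/(2√Y) = 0.0173651 at this income.
η = (dQ/dY)·(Y/Q) = 0.0173651 × (10330.8/303.791) = 0.591.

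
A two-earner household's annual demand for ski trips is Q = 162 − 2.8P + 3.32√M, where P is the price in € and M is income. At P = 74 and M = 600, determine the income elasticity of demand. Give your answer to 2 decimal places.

1.13

At P = 74, M = 600: Q = 36.123.
Holding P constant, ∂Q/∂M = 3.32/(2√M) = 0.0677692.
η_M = (∂Q/∂M)·(M/Q) = 0.0677692 × (600/36.123) = 1.13.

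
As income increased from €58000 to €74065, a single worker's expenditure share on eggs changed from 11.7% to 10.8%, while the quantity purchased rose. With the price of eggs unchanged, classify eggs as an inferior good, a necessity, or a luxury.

necessity

Quantity rises but the budget share falls as income rises, so 0 < η < 1.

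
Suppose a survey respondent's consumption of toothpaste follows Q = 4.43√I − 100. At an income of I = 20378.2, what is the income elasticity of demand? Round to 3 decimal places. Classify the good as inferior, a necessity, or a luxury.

At I = 20378.2: Q = 532.392.
dQ/dI = 4.43/(2√I) = 0.0155164 at this income.
η = (dQ/dI)·(I/Q) = 0.0155164 × (20378.2/532.392) = 0.594.
Since 0 < η < 1, the good is a necessity.

0.594 (necessity)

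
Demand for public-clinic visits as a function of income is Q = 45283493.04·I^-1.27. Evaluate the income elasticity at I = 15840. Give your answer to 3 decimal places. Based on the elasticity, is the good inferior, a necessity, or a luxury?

-1.270 (inferior good)

For Q = A·I^β the income elasticity is constant and equal to β.
Here β = -1.27, so η = -1.270.
Since η < 0, the good is an inferior good.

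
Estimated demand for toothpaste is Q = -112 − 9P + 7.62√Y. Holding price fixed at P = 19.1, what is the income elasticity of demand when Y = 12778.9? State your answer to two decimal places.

At P = 19.1, Y = 12778.9: Q = 577.494.
Holding P constant, ∂Q/∂Y = 7.62/(2√Y) = 0.0337038.
η_Y = (∂Q/∂Y)·(Y/Q) = 0.0337038 × (12778.9/577.494) = 0.75.

0.75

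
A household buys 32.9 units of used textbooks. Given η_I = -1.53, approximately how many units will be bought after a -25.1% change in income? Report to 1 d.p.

%ΔQ ≈ η × %ΔI = -1.53 × (-25.1%) = 38.403%.
New Q ≈ 32.9 × (1 + 0.38403) = 45.5.

45.5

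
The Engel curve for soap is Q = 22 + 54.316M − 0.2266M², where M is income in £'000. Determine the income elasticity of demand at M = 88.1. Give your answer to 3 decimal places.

0.416

At M = 88.1: Q = 3048.4588.
dQ/dM = 54.316 − 0.4532M = 14.38908.
η = (dQ/dM)·(M/Q) = 14.38908 × (88.1/3048.4588) = 0.416.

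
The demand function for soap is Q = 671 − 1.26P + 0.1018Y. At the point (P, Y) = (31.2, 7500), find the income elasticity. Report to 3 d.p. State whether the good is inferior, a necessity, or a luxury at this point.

0.547 (necessity)

At P = 31.2, Y = 7500: Q = 1395.188.
Holding P constant, ∂Q/∂Y = 0.1018.
η_Y = (∂Q/∂Y)·(Y/Q) = 0.1018 × (7500/1395.188) = 0.547.
Since 0 < η < 1, this is a necessity.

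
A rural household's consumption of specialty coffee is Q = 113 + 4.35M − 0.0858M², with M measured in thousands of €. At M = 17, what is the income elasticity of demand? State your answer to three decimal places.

0.150

At M = 17: Q = 162.1538.
dQ/dM = 4.35 − 0.1716M = 1.43280.
η = (dQ/dM)·(M/Q) = 1.43280 × (17/162.1538) = 0.150.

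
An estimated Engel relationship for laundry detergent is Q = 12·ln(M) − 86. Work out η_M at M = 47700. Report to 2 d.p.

0.28

At M = 47700: Q = 43.272.
dQ/dM = 12/M = 0.000251572 at this income.
η = (dQ/dM)·(M/Q) = 0.000251572 × (47700/43.272) = 0.28.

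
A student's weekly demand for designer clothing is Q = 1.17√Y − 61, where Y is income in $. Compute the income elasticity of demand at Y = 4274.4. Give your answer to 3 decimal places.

At Y = 4274.4: Q = 15.493.
dQ/dY = 1.17/(2√Y) = 0.00894784 at this income.
η = (dQ/dY)·(Y/Q) = 0.00894784 × (4274.4/15.493) = 2.469.

2.469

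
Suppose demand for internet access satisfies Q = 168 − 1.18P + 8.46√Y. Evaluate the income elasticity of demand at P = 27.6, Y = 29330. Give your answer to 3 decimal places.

At P = 27.6, Y = 29330: Q = 1584.292.
Holding P constant, ∂Q/∂Y = 8.46/(2√Y) = 0.0246993.
η_Y = (∂Q/∂Y)·(Y/Q) = 0.0246993 × (29330/1584.292) = 0.457.

0.457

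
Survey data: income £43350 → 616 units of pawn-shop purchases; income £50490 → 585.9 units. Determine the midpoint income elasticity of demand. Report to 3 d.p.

ΔQ = 585.9 − 616 = -30.1; midpoint Q̄ = (616 + 585.9)/2 = 600.95.
ΔI = 50490 − 43350 = 7140; midpoint Ī = (43350 + 50490)/2 = 46920.
η = (ΔQ/Q̄) ÷ (ΔI/Ī) = (-30.1/600.95) ÷ (7140/46920) = -0.329.

-0.329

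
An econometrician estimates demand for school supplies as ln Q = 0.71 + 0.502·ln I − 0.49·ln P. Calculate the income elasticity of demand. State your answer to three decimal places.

In a log-linear demand, the coefficient on ln I is the income elasticity.
So η = 0.502.

0.502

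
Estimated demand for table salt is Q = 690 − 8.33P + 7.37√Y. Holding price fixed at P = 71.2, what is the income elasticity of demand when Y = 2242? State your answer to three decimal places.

At P = 71.2, Y = 2242: Q = 445.872.
Holding P constant, ∂Q/∂Y = 7.37/(2√Y) = 0.0778251.
η_Y = (∂Q/∂Y)·(Y/Q) = 0.0778251 × (2242/445.872) = 0.391.

0.391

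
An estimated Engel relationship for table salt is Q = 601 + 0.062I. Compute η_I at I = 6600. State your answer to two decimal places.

At I = 6600: Q = 1010.200.
dQ/dI = 0.062.
η = (dQ/dI)·(I/Q) = 0.062 × (6600/1010.200) = 0.41.

0.41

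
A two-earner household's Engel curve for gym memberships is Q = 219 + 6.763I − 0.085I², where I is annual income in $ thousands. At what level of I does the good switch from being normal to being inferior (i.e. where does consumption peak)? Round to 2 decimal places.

39.78

dQ/dI = 6.763 − 0.17I.
The good is inferior where dQ/dI < 0. Setting dQ/dI = 0 gives I = 6.763 / 0.17 = 39.78.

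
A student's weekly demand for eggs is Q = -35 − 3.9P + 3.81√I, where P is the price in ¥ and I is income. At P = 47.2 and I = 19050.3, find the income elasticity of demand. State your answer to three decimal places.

At P = 47.2, I = 19050.3: Q = 306.787.
Holding P constant, ∂Q/∂I = 3.81/(2√I) = 0.0138021.
η_I = (∂Q/∂I)·(I/Q) = 0.0138021 × (19050.3/306.787) = 0.857.

0.857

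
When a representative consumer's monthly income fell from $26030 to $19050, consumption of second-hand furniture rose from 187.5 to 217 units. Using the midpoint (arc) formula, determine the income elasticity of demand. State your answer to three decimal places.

ΔQ = 217 − 187.5 = 29.5; midpoint Q̄ = (187.5 + 217)/2 = 202.25.
ΔI = 19050 − 26030 = -6980; midpoint Ī = (26030 + 19050)/2 = 22540.
η = (ΔQ/Q̄) ÷ (ΔI/Ī) = (29.5/202.25) ÷ (-6980/22540) = -0.471.

-0.471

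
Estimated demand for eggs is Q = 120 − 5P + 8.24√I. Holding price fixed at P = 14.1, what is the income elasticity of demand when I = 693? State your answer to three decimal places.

At P = 14.1, I = 693: Q = 266.417.
Holding P constant, ∂Q/∂I = 8.24/(2√I) = 0.156506.
η_I = (∂Q/∂I)·(I/Q) = 0.156506 × (693/266.417) = 0.407.

0.407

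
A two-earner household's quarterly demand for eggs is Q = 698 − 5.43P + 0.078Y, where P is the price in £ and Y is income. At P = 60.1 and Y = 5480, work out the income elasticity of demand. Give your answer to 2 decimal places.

0.53

At P = 60.1, Y = 5480: Q = 799.097.
Holding P constant, ∂Q/∂Y = 0.078.
η_Y = (∂Q/∂Y)·(Y/Q) = 0.078 × (5480/799.097) = 0.53.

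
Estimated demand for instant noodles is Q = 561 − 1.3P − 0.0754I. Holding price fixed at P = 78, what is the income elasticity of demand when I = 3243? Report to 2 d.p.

-1.14

At P = 78, I = 3243: Q = 215.078.
Holding P constant, ∂Q/∂I = −0.0754.
η_I = (∂Q/∂I)·(I/Q) = -0.0754 × (3243/215.078) = -1.14.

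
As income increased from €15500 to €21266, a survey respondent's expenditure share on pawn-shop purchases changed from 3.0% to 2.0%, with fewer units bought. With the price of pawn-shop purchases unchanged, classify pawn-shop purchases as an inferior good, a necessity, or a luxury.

inferior good

Quantity demanded falls as income rises, so η < 0.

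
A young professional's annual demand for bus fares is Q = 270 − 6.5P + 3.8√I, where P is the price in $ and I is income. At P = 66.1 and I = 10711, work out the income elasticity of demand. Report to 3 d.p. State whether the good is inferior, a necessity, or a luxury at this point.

0.842 (necessity)

At P = 66.1, I = 10711: Q = 233.627.
Holding P constant, ∂Q/∂I = 3.8/(2√I) = 0.0183586.
η_I = (∂Q/∂I)·(I/Q) = 0.0183586 × (10711/233.627) = 0.842.
Since 0 < η < 1, this is a necessity.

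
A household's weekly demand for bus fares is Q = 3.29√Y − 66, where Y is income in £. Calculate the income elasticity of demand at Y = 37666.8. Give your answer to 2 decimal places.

At Y = 37666.8: Q = 572.521.
dQ/dY = 3.29/(2√Y) = 0.00847591 at this income.
η = (dQ/dY)·(Y/Q) = 0.00847591 × (37666.8/572.521) = 0.56.

0.56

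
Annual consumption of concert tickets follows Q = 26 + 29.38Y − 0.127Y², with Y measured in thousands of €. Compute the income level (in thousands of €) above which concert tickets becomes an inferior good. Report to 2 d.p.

dQ/dY = 29.38 − 0.254Y.
The good is inferior where dQ/dY < 0. Setting dQ/dY = 0 gives Y = 29.38 / 0.254 = 115.67.

115.67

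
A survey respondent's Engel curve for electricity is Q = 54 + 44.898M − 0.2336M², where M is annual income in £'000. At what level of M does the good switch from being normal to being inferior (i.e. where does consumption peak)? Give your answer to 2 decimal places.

dQ/dM = 44.898 − 0.4672M.
The good is inferior where dQ/dM < 0. Setting dQ/dM = 0 gives M = 44.898 / 0.4672 = 96.10.

96.10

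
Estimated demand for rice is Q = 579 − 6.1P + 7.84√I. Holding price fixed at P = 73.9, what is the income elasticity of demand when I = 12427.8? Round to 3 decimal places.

0.436

At P = 73.9, I = 12427.8: Q = 1002.214.
Holding P constant, ∂Q/∂I = 7.84/(2√I) = 0.0351632.
η_I = (∂Q/∂I)·(I/Q) = 0.0351632 × (12427.8/1002.214) = 0.436.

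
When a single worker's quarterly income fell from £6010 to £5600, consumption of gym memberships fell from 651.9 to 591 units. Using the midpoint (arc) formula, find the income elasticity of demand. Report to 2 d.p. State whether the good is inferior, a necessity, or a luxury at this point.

ΔQ = 591 − 651.9 = -60.9; midpoint Q̄ = (651.9 + 591)/2 = 621.45.
ΔI = 5600 − 6010 = -410; midpoint Ī = (6010 + 5600)/2 = 5805.
η = (ΔQ/Q̄) ÷ (ΔI/Ī) = (-60.9/621.45) ÷ (-410/5805) = 1.39.
η > 1 ⇒ luxury.

1.39 (luxury)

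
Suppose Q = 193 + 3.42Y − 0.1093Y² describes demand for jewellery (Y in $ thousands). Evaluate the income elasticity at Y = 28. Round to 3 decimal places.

At Y = 28: Q = 203.0688.
dQ/dY = 3.42 − 0.2186Y = -2.70080.
η = (dQ/dY)·(Y/Q) = -2.70080 × (28/203.0688) = -0.372.

-0.372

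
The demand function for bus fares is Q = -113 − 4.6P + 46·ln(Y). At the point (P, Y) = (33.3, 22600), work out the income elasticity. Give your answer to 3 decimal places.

0.236

At P = 33.3, Y = 22600: Q = 195.002.
Holding P constant, ∂Q/∂Y = 46/Y = 0.0020354.
η_Y = (∂Q/∂Y)·(Y/Q) = 0.0020354 × (22600/195.002) = 0.236.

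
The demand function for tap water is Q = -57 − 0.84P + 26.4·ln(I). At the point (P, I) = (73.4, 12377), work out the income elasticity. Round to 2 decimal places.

0.20

At P = 73.4, I = 12377: Q = 130.127.
Holding P constant, ∂Q/∂I = 26.4/I = 0.00213299.
η_I = (∂Q/∂I)·(I/Q) = 0.00213299 × (12377/130.127) = 0.20.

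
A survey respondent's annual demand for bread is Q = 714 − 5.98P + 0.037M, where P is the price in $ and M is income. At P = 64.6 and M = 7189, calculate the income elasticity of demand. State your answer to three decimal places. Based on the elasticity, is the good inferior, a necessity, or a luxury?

0.448 (necessity)

At P = 64.6, M = 7189: Q = 593.685.
Holding P constant, ∂Q/∂M = 0.037.
η_M = (∂Q/∂M)·(M/Q) = 0.037 × (7189/593.685) = 0.448.
Since 0 < η < 1, this is a necessity.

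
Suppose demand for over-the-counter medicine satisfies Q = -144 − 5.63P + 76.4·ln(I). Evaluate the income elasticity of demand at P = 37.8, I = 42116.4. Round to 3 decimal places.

At P = 37.8, I = 42116.4: Q = 456.708.
Holding P constant, ∂Q/∂I = 76.4/I = 0.00181402.
η_I = (∂Q/∂I)·(I/Q) = 0.00181402 × (42116.4/456.708) = 0.167.

0.167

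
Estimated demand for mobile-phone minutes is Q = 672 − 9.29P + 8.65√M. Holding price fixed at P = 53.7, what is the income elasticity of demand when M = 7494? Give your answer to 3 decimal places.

At P = 53.7, M = 7494: Q = 921.939.
Holding P constant, ∂Q/∂M = 8.65/(2√M) = 0.0499608.
η_M = (∂Q/∂M)·(M/Q) = 0.0499608 × (7494/921.939) = 0.406.

0.406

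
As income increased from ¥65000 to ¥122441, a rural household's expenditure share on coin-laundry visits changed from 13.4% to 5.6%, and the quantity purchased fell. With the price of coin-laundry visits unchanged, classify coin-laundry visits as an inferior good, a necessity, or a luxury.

inferior good

Quantity demanded falls as income rises, so η < 0.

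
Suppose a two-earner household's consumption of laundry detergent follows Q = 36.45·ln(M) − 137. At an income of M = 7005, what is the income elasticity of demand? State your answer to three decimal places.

0.196

At M = 7005: Q = 185.742.
dQ/dM = 36.45/M = 0.00520343 at this income.
η = (dQ/dM)·(M/Q) = 0.00520343 × (7005/185.742) = 0.196.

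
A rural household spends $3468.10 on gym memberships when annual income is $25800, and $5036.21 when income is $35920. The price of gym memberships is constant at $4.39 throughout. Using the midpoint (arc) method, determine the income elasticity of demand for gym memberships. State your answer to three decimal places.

With a constant price, Q₁ = 3468.10/4.39 = 790.000 and Q₂ = 5036.21/4.39 = 1147.200 (equivalently, work directly with expenditure since P cancels).
Midpoint %ΔQ = (5036.21 − 3468.10)/4252.16 = 0.36878; midpoint %ΔI = (35920 − 25800)/30860 = 0.32793.
η = 0.36878 / 0.32793 = 1.125.

1.125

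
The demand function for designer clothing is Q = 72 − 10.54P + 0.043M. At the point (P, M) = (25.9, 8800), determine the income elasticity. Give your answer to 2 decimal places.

At P = 25.9, M = 8800: Q = 177.414.
Holding P constant, ∂Q/∂M = 0.043.
η_M = (∂Q/∂M)·(M/Q) = 0.043 × (8800/177.414) = 2.13.

2.13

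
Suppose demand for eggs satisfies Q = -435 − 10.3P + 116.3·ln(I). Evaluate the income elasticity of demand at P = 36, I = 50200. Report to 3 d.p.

At P = 36, I = 50200: Q = 453.004.
Holding P constant, ∂Q/∂I = 116.3/I = 0.00231673.
η_I = (∂Q/∂I)·(I/Q) = 0.00231673 × (50200/453.004) = 0.257.

0.257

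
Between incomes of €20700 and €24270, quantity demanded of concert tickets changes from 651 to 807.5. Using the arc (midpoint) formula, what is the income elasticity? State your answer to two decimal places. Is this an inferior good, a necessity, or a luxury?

1.35 (luxury)

ΔQ = 807.5 − 651 = 156.5; midpoint Q̄ = (651 + 807.5)/2 = 729.25.
ΔI = 24270 − 20700 = 3570; midpoint Ī = (20700 + 24270)/2 = 22485.
η = (ΔQ/Q̄) ÷ (ΔI/Ī) = (156.5/729.25) ÷ (3570/22485) = 1.35.
η > 1 ⇒ luxury.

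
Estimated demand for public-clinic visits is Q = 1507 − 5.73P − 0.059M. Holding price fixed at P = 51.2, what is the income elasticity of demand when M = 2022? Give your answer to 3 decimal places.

-0.109

At P = 51.2, M = 2022: Q = 1094.326.
Holding P constant, ∂Q/∂M = −0.059.
η_M = (∂Q/∂M)·(M/Q) = -0.059 × (2022/1094.326) = -0.109.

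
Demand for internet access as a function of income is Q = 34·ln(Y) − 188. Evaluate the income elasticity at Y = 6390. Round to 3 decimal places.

At Y = 6390: Q = 109.925.
dQ/dY = 34/Y = 0.00532081 at this income.
η = (dQ/dY)·(Y/Q) = 0.00532081 × (6390/109.925) = 0.309.

0.309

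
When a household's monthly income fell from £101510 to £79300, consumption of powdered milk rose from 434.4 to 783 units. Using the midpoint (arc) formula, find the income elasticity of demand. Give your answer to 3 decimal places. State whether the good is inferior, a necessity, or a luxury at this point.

ΔQ = 783 − 434.4 = 348.6; midpoint Q̄ = (434.4 + 783)/2 = 608.7.
ΔI = 79300 − 101510 = -22210; midpoint Ī = (101510 + 79300)/2 = 90405.
η = (ΔQ/Q̄) ÷ (ΔI/Ī) = (348.6/608.7) ÷ (-22210/90405) = -2.331.
η < 0 ⇒ inferior good.

-2.331 (inferior good)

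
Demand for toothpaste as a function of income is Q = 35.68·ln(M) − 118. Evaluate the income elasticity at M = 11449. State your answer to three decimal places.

At M = 11449: Q = 215.453.
dQ/dM = 35.68/M = 0.00311643 at this income.
η = (dQ/dM)·(M/Q) = 0.00311643 × (11449/215.453) = 0.166.

0.166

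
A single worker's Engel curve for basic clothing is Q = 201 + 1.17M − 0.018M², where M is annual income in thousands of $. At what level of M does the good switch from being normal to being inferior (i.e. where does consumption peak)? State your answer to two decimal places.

32.50

dQ/dM = 1.17 − 0.036M.
The good is inferior where dQ/dM < 0. Setting dQ/dM = 0 gives M = 1.17 / 0.036 = 32.50.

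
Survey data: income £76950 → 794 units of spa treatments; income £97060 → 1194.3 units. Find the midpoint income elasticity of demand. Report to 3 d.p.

ΔQ = 1194.3 − 794 = 400.3; midpoint Q̄ = (794 + 1194.3)/2 = 994.15.
ΔI = 97060 − 76950 = 20110; midpoint Ī = (76950 + 97060)/2 = 87005.
η = (ΔQ/Q̄) ÷ (ΔI/Ī) = (400.3/994.15) ÷ (20110/87005) = 1.742.

1.742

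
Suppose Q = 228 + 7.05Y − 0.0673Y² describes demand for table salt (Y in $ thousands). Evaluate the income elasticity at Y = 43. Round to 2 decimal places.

At Y = 43: Q = 406.7123.
dQ/dY = 7.05 − 0.1346Y = 1.26220.
η = (dQ/dY)·(Y/Q) = 1.26220 × (43/406.7123) = 0.13.

0.13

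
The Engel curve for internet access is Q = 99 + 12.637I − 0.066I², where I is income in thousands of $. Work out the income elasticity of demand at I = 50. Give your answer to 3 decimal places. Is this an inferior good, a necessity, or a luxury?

0.533 (necessity)

At I = 50: Q = 565.8500.
dQ/dI = 12.637 − 0.132I = 6.03700.
η = (dQ/dI)·(I/Q) = 6.03700 × (50/565.8500) = 0.533.
0 < η < 1 ⇒ necessity.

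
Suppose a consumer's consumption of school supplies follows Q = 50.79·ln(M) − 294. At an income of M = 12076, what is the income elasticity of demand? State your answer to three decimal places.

0.277

At M = 12076: Q = 183.374.
dQ/dM = 50.79/M = 0.00420586 at this income.
η = (dQ/dM)·(M/Q) = 0.00420586 × (12076/183.374) = 0.277.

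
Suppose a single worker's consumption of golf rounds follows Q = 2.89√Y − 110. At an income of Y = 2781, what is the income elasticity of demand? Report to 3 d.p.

At Y = 2781: Q = 42.405.
dQ/dY = 2.89/(2√Y) = 0.0274011 at this income.
η = (dQ/dY)·(Y/Q) = 0.0274011 × (2781/42.405) = 1.797.

1.797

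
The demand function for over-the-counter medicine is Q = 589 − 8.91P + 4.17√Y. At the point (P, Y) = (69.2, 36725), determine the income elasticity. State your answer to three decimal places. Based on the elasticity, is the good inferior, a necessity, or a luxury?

0.518 (necessity)

At P = 69.2, Y = 36725: Q = 771.557.
Holding P constant, ∂Q/∂Y = 4.17/(2√Y) = 0.0108799.
η_Y = (∂Q/∂Y)·(Y/Q) = 0.0108799 × (36725/771.557) = 0.518.
Since 0 < η < 1, this is a necessity.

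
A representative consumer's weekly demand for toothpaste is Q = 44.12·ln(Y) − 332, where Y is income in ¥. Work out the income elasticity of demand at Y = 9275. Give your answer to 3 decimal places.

0.621

At Y = 9275: Q = 71.040.
dQ/dY = 44.12/Y = 0.00475687 at this income.
η = (dQ/dY)·(Y/Q) = 0.00475687 × (9275/71.040) = 0.621.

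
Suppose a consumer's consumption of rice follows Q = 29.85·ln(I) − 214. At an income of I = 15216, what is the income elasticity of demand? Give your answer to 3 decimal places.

At I = 15216: Q = 73.459.
dQ/dI = 29.85/I = 0.00196175 at this income.
η = (dQ/dI)·(I/Q) = 0.00196175 × (15216/73.459) = 0.406.

0.406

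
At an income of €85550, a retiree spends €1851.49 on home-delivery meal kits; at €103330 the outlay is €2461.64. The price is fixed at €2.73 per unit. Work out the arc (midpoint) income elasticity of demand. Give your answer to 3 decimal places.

1.503

With a constant price, Q₁ = 1851.49/2.73 = 678.201 and Q₂ = 2461.64/2.73 = 901.700 (equivalently, work directly with expenditure since P cancels).
Midpoint %ΔQ = (2461.64 − 1851.49)/2156.57 = 0.28293; midpoint %ΔI = (103330 − 85550)/94440 = 0.18827.
η = 0.28293 / 0.18827 = 1.503.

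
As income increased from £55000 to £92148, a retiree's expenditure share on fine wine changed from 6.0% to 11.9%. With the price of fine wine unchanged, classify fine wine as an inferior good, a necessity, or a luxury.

luxury

The budget share rises as income rises, so η > 1.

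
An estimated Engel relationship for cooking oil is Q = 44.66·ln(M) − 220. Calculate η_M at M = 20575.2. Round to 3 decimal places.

0.200

At M = 20575.2: Q = 223.556.
dQ/dM = 44.66/M = 0.00217057 at this income.
η = (dQ/dM)·(M/Q) = 0.00217057 × (20575.2/223.556) = 0.200.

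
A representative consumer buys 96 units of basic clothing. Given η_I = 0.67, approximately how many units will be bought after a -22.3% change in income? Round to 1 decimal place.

81.7

%ΔQ ≈ η × %ΔI = 0.67 × (-22.3%) = -14.941%.
New Q ≈ 96 × (1 − 0.14941) = 81.7.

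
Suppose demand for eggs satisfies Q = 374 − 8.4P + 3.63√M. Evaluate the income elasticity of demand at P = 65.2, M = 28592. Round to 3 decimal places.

0.697

At P = 65.2, M = 28592: Q = 440.123.
Holding P constant, ∂Q/∂M = 3.63/(2√M) = 0.0107338.
η_M = (∂Q/∂M)·(M/Q) = 0.0107338 × (28592/440.123) = 0.697.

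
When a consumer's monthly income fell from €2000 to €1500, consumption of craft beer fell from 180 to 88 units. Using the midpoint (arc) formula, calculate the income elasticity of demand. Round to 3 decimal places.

ΔQ = 88 − 180 = -92; midpoint Q̄ = (180 + 88)/2 = 134.
ΔI = 1500 − 2000 = -500; midpoint Ī = (2000 + 1500)/2 = 1750.
η = (ΔQ/Q̄) ÷ (ΔI/Ī) = (-92/134) ÷ (-500/1750) = 2.403.

2.403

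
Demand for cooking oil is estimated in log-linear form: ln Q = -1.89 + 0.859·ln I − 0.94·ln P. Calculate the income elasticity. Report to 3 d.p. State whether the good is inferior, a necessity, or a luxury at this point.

0.859 (necessity)

In a log-linear demand, the coefficient on ln I is the income elasticity.
So η = 0.859.
0 < η < 1 ⇒ necessity.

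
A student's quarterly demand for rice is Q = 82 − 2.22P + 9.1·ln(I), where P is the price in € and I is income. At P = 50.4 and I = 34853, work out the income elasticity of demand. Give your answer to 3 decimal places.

At P = 50.4, I = 34853: Q = 65.288.
Holding P constant, ∂Q/∂I = 9.1/I = 0.000261097.
η_I = (∂Q/∂I)·(I/Q) = 0.000261097 × (34853/65.288) = 0.139.

0.139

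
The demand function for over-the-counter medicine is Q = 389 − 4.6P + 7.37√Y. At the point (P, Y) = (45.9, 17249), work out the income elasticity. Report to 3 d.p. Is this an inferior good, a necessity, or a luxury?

At P = 45.9, Y = 17249: Q = 1145.802.
Holding P constant, ∂Q/∂Y = 7.37/(2√Y) = 0.0280579.
η_Y = (∂Q/∂Y)·(Y/Q) = 0.0280579 × (17249/1145.802) = 0.422.
Since 0 < η < 1, this is a necessity.

0.422 (necessity)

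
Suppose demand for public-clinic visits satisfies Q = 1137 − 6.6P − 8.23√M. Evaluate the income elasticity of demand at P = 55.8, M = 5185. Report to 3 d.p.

At P = 55.8, M = 5185: Q = 176.103.
Holding P constant, ∂Q/∂M = -8.23/(2√M) = -0.0571473.
η_M = (∂Q/∂M)·(M/Q) = -0.0571473 × (5185/176.103) = -1.683.

-1.683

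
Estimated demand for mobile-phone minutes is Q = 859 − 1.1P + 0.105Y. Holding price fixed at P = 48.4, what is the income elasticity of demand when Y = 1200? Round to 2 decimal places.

0.14

At P = 48.4, Y = 1200: Q = 931.760.
Holding P constant, ∂Q/∂Y = 0.105.
η_Y = (∂Q/∂Y)·(Y/Q) = 0.105 × (1200/931.760) = 0.14.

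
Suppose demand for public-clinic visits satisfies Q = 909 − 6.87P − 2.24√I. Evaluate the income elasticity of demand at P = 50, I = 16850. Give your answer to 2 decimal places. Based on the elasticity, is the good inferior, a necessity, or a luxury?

At P = 50, I = 16850: Q = 274.731.
Holding P constant, ∂Q/∂I = -2.24/(2√I) = -0.00862816.
η_I = (∂Q/∂I)·(I/Q) = -0.00862816 × (16850/274.731) = -0.53.
Since η < 0, this is an inferior good.

-0.53 (inferior good)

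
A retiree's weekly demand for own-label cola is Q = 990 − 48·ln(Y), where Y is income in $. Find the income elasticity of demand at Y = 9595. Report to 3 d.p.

At Y = 9595: Q = 549.888.
dQ/dY = -48/Y = -0.00500261 at this income.
η = (dQ/dY)·(Y/Q) = -0.00500261 × (9595/549.888) = -0.087.

-0.087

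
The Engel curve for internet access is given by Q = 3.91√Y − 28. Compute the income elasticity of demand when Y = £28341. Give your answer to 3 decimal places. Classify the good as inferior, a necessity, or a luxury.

0.522 (necessity)

At Y = 28341: Q = 630.240.
dQ/dY = 3.91/(2√Y) = 0.0116129 at this income.
η = (dQ/dY)·(Y/Q) = 0.0116129 × (28341/630.240) = 0.522.
Since 0 < η < 1, the good is a necessity.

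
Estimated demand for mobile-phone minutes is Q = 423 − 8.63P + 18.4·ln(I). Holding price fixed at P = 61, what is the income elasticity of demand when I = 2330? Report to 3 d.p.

0.469

At P = 61, I = 2330: Q = 39.237.
Holding P constant, ∂Q/∂I = 18.4/I = 0.007897.
η_I = (∂Q/∂I)·(I/Q) = 0.007897 × (2330/39.237) = 0.469.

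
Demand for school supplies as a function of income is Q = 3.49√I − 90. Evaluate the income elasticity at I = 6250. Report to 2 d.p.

0.74

At I = 6250: Q = 185.909.
dQ/dI = 3.49/(2√I) = 0.0220727 at this income.
η = (dQ/dI)·(I/Q) = 0.0220727 × (6250/185.909) = 0.74.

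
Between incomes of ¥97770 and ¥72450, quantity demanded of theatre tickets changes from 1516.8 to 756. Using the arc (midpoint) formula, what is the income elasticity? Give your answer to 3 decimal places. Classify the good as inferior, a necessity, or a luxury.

ΔQ = 756 − 1516.8 = -760.8; midpoint Q̄ = (1516.8 + 756)/2 = 1136.4.
ΔI = 72450 − 97770 = -25320; midpoint Ī = (97770 + 72450)/2 = 85110.
η = (ΔQ/Q̄) ÷ (ΔI/Ī) = (-760.8/1136.4) ÷ (-25320/85110) = 2.250.
η > 1 ⇒ luxury.

2.250 (luxury)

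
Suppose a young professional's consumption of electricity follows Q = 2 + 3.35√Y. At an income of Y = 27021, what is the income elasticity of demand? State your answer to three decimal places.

0.498

At Y = 27021: Q = 552.675.
dQ/dY = 3.35/(2√Y) = 0.0101898 at this income.
η = (dQ/dY)·(Y/Q) = 0.0101898 × (27021/552.675) = 0.498.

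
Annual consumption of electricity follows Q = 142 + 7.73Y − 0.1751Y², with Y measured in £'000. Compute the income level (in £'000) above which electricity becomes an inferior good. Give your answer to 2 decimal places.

dQ/dY = 7.73 − 0.3502Y.
The good is inferior where dQ/dY < 0. Setting dQ/dY = 0 gives Y = 7.73 / 0.3502 = 22.07.

22.07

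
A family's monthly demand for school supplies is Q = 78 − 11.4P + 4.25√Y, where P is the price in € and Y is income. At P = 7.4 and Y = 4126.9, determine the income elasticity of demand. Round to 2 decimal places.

At P = 7.4, Y = 4126.9: Q = 266.664.
Holding P constant, ∂Q/∂Y = 4.25/(2√Y) = 0.0330786.
η_Y = (∂Q/∂Y)·(Y/Q) = 0.0330786 × (4126.9/266.664) = 0.51.

0.51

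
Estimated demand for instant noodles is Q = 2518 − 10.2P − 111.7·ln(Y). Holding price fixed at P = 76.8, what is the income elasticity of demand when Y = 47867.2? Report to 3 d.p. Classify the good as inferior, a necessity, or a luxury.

-0.210 (inferior good)

At P = 76.8, Y = 47867.2: Q = 530.940.
Holding P constant, ∂Q/∂Y = -111.7/Y = -0.00233354.
η_Y = (∂Q/∂Y)·(Y/Q) = -0.00233354 × (47867.2/530.940) = -0.210.
Since η < 0, this is an inferior good.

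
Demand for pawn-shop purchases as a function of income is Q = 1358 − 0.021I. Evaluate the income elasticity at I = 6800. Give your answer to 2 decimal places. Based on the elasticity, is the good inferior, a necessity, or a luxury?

At I = 6800: Q = 1215.200.
dQ/dI = −0.021.
η = (dQ/dI)·(I/Q) = -0.021 × (6800/1215.200) = -0.12.
Since η < 0, the good is an inferior good.

-0.12 (inferior good)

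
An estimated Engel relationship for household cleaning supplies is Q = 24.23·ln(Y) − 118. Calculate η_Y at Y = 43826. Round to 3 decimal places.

At Y = 43826: Q = 140.970.
dQ/dY = 24.23/Y = 0.000552868 at this income.
η = (dQ/dY)·(Y/Q) = 0.000552868 × (43826/140.970) = 0.172.

0.172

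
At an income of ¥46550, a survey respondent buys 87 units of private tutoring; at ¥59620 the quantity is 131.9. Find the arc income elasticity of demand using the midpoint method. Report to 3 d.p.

1.666

ΔQ = 131.9 − 87 = 44.9; midpoint Q̄ = (87 + 131.9)/2 = 109.45.
ΔI = 59620 − 46550 = 13070; midpoint Ī = (46550 + 59620)/2 = 53085.
η = (ΔQ/Q̄) ÷ (ΔI/Ī) = (44.9/109.45) ÷ (13070/53085) = 1.666.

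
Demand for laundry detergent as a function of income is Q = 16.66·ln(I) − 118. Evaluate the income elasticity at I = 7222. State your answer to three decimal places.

At I = 7222: Q = 30.022.
dQ/dI = 16.66/I = 0.00230684 at this income.
η = (dQ/dI)·(I/Q) = 0.00230684 × (7222/30.022) = 0.555.

0.555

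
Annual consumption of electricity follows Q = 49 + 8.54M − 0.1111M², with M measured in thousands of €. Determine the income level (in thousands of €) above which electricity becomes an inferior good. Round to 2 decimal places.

38.43

dQ/dM = 8.54 − 0.2222M.
The good is inferior where dQ/dM < 0. Setting dQ/dM = 0 gives M = 8.54 / 0.2222 = 38.43.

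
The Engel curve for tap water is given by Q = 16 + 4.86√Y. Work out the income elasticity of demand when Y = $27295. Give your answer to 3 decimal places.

0.490

At Y = 27295: Q = 818.930.
dQ/dY = 4.86/(2√Y) = 0.0147084 at this income.
η = (dQ/dY)·(Y/Q) = 0.0147084 × (27295/818.930) = 0.490.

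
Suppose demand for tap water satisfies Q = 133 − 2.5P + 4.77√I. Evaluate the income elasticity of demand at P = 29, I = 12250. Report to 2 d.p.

0.45

At P = 29, I = 12250: Q = 588.442.
Holding P constant, ∂Q/∂I = 4.77/(2√I) = 0.0215487.
η_I = (∂Q/∂I)·(I/Q) = 0.0215487 × (12250/588.442) = 0.45.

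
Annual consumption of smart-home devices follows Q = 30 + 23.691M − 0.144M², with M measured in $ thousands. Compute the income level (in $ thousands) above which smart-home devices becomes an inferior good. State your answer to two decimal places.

82.26

dQ/dM = 23.691 − 0.288M.
The good is inferior where dQ/dM < 0. Setting dQ/dM = 0 gives M = 23.691 / 0.288 = 82.26.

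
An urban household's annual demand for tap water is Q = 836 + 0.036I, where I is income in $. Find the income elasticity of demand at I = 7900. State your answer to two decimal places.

0.25

At I = 7900: Q = 1120.400.
dQ/dI = 0.036.
η = (dQ/dI)·(I/Q) = 0.036 × (7900/1120.400) = 0.25.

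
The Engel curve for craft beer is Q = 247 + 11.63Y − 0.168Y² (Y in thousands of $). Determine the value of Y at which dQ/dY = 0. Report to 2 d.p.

34.61

dQ/dY = 11.63 − 0.336Y.
The good is inferior where dQ/dY < 0. Setting dQ/dY = 0 gives Y = 11.63 / 0.336 = 34.61.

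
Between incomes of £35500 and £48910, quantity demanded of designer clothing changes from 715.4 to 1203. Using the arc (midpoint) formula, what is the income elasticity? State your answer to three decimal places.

ΔQ = 1203 − 715.4 = 487.6; midpoint Q̄ = (715.4 + 1203)/2 = 959.2.
ΔI = 48910 − 35500 = 13410; midpoint Ī = (35500 + 48910)/2 = 42205.
η = (ΔQ/Q̄) ÷ (ΔI/Ī) = (487.6/959.2) ÷ (13410/42205) = 1.600.

1.600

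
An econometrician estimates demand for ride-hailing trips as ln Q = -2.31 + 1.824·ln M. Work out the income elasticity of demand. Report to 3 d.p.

1.824

In a log-linear demand, the coefficient on ln M is the income elasticity.
So η = 1.824.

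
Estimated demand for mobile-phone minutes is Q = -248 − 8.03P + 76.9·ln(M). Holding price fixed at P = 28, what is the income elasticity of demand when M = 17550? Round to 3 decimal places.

At P = 28, M = 17550: Q = 278.689.
Holding P constant, ∂Q/∂M = 76.9/M = 0.00438177.
η_M = (∂Q/∂M)·(M/Q) = 0.00438177 × (17550/278.689) = 0.276.

0.276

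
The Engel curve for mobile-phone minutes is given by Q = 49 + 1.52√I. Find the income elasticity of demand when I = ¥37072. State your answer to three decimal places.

0.428

At I = 37072: Q = 341.662.
dQ/dI = 1.52/(2√I) = 0.00394721 at this income.
η = (dQ/dI)·(I/Q) = 0.00394721 × (37072/341.662) = 0.428.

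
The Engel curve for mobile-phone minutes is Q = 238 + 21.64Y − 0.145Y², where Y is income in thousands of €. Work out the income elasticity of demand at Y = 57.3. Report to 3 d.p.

0.287

At Y = 57.3: Q = 1001.8950.
dQ/dY = 21.64 − 0.29Y = 5.02300.
η = (dQ/dY)·(Y/Q) = 5.02300 × (57.3/1001.8950) = 0.287.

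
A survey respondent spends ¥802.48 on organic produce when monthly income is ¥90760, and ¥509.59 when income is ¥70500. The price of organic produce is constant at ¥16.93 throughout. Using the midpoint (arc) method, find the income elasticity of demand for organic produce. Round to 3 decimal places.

1.777

With a constant price, Q₁ = 802.48/16.93 = 47.400 and Q₂ = 509.59/16.93 = 30.100 (equivalently, work directly with expenditure since P cancels).
Midpoint %ΔQ = (509.59 − 802.48)/656.04 = -0.44645; midpoint %ΔI = (70500 − 90760)/80630 = -0.25127.
η = -0.44645 / -0.25127 = 1.777.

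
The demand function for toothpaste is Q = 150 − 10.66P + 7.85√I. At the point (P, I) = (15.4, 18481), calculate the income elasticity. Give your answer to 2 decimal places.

0.51

At P = 15.4, I = 18481: Q = 1053.003.
Holding P constant, ∂Q/∂I = 7.85/(2√I) = 0.028872.
η_I = (∂Q/∂I)·(I/Q) = 0.028872 × (18481/1053.003) = 0.51.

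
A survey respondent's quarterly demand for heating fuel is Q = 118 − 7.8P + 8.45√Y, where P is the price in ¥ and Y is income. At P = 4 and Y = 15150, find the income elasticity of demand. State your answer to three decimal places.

At P = 4, Y = 15150: Q = 1126.871.
Holding P constant, ∂Q/∂Y = 8.45/(2√Y) = 0.0343258.
η_Y = (∂Q/∂Y)·(Y/Q) = 0.0343258 × (15150/1126.871) = 0.461.

0.461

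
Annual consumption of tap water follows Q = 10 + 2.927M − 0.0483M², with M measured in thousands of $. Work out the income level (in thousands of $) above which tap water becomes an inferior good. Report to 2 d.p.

30.30

dQ/dM = 2.927 − 0.0966M.
The good is inferior where dQ/dM < 0. Setting dQ/dM = 0 gives M = 2.927 / 0.0966 = 30.30.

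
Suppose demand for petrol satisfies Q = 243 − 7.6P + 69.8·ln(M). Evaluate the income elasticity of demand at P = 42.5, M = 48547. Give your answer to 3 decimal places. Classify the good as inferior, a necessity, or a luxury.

At P = 42.5, M = 48547: Q = 673.162.
Holding P constant, ∂Q/∂M = 69.8/M = 0.00143778.
η_M = (∂Q/∂M)·(M/Q) = 0.00143778 × (48547/673.162) = 0.104.
Since 0 < η < 1, this is a necessity.

0.104 (necessity)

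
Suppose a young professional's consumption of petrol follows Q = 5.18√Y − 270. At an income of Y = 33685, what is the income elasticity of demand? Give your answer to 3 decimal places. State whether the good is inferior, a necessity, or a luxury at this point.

At Y = 33685: Q = 680.710.
dQ/dY = 5.18/(2√Y) = 0.0141118 at this income.
η = (dQ/dY)·(Y/Q) = 0.0141118 × (33685/680.710) = 0.698.
Since 0 < η < 1, the good is a necessity.

0.698 (necessity)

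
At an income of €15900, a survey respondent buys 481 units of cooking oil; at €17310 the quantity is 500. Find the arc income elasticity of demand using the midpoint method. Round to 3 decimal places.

ΔQ = 500 − 481 = 19; midpoint Q̄ = (481 + 500)/2 = 490.5.
ΔI = 17310 − 15900 = 1410; midpoint Ī = (15900 + 17310)/2 = 16605.
η = (ΔQ/Q̄) ÷ (ΔI/Ī) = (19/490.5) ÷ (1410/16605) = 0.456.

0.456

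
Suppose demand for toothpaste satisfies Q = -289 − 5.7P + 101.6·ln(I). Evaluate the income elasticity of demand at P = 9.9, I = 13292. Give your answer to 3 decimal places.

0.164

At P = 9.9, I = 13292: Q = 619.254.
Holding P constant, ∂Q/∂I = 101.6/I = 0.0076437.
η_I = (∂Q/∂I)·(I/Q) = 0.0076437 × (13292/619.254) = 0.164.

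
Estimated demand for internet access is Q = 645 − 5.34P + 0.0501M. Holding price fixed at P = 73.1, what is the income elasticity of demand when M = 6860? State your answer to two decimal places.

At P = 73.1, M = 6860: Q = 598.332.
Holding P constant, ∂Q/∂M = 0.0501.
η_M = (∂Q/∂M)·(M/Q) = 0.0501 × (6860/598.332) = 0.57.

0.57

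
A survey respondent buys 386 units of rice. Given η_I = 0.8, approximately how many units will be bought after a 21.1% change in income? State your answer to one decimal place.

451.2

%ΔQ ≈ η × %ΔI = 0.8 × 21.1% = 16.88%.
New Q ≈ 386 × (1 + 0.1688) = 451.2.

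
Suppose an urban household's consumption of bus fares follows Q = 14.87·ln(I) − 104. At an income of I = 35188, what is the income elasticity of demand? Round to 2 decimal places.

At I = 35188: Q = 51.666.
dQ/dI = 14.87/I = 0.000422587 at this income.
η = (dQ/dI)·(I/Q) = 0.000422587 × (35188/51.666) = 0.29.

0.29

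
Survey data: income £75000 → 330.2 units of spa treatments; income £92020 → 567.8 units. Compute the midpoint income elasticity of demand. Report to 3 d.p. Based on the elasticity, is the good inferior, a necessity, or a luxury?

2.596 (luxury)

ΔQ = 567.8 − 330.2 = 237.6; midpoint Q̄ = (330.2 + 567.8)/2 = 449.
ΔI = 92020 − 75000 = 17020; midpoint Ī = (75000 + 92020)/2 = 83510.
η = (ΔQ/Q̄) ÷ (ΔI/Ī) = (237.6/449) ÷ (17020/83510) = 2.596.
η > 1 ⇒ luxury.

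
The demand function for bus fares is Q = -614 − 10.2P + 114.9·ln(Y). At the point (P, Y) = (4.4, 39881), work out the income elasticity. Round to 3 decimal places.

0.206

At P = 4.4, Y = 39881: Q = 558.331.
Holding P constant, ∂Q/∂Y = 114.9/Y = 0.00288107.
η_Y = (∂Q/∂Y)·(Y/Q) = 0.00288107 × (39881/558.331) = 0.206.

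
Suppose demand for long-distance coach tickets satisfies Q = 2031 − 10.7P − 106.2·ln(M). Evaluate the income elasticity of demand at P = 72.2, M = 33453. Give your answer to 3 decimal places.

-0.698

At P = 72.2, M = 33453: Q = 152.079.
Holding P constant, ∂Q/∂M = -106.2/M = -0.0031746.
η_M = (∂Q/∂M)·(M/Q) = -0.0031746 × (33453/152.079) = -0.698.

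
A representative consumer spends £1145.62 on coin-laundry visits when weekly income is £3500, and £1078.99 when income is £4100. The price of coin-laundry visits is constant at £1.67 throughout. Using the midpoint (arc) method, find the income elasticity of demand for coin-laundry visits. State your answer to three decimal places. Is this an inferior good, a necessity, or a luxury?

-0.379 (inferior good)

With a constant price, Q₁ = 1145.62/1.67 = 686.000 and Q₂ = 1078.99/1.67 = 646.102 (equivalently, work directly with expenditure since P cancels).
Midpoint %ΔQ = (1078.99 − 1145.62)/1112.30 = -0.05990; midpoint %ΔI = (4100 − 3500)/3800 = 0.15789.
η = -0.05990 / 0.15789 = -0.379.
η < 0 ⇒ inferior good.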